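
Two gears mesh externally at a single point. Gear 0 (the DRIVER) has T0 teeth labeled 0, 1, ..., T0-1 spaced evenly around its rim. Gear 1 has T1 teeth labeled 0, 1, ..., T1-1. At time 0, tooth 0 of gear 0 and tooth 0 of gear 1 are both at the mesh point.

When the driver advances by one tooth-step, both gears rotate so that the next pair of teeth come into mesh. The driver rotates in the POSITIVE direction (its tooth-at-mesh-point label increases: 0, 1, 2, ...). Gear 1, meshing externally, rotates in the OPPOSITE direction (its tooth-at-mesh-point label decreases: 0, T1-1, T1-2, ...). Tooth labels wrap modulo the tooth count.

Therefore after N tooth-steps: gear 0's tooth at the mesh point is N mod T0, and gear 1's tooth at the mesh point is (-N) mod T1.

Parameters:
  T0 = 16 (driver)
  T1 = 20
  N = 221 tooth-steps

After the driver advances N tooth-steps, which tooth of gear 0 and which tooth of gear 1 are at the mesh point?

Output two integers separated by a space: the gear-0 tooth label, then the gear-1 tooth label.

Answer: 13 19

Derivation:
Gear 0 (driver, T0=16): tooth at mesh = N mod T0
  221 = 13 * 16 + 13, so 221 mod 16 = 13
  gear 0 tooth = 13
Gear 1 (driven, T1=20): tooth at mesh = (-N) mod T1
  221 = 11 * 20 + 1, so 221 mod 20 = 1
  (-221) mod 20 = (-1) mod 20 = 20 - 1 = 19
Mesh after 221 steps: gear-0 tooth 13 meets gear-1 tooth 19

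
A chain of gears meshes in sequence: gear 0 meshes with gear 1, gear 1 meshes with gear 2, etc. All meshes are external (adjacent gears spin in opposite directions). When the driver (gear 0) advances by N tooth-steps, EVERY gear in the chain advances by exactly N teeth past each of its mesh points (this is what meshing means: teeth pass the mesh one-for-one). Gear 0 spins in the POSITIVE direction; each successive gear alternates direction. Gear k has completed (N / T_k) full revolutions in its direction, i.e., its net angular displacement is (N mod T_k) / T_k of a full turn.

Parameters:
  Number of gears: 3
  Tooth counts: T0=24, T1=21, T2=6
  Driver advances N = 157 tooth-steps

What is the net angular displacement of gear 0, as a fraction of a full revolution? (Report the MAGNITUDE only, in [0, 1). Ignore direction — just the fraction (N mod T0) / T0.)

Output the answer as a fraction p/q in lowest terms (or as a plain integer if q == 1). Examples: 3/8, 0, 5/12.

Chain of 3 gears, tooth counts: [24, 21, 6]
  gear 0: T0=24, direction=positive, advance = 157 mod 24 = 13 teeth = 13/24 turn
  gear 1: T1=21, direction=negative, advance = 157 mod 21 = 10 teeth = 10/21 turn
  gear 2: T2=6, direction=positive, advance = 157 mod 6 = 1 teeth = 1/6 turn
Gear 0: 157 mod 24 = 13
Fraction = 13 / 24 = 13/24 (gcd(13,24)=1) = 13/24

Answer: 13/24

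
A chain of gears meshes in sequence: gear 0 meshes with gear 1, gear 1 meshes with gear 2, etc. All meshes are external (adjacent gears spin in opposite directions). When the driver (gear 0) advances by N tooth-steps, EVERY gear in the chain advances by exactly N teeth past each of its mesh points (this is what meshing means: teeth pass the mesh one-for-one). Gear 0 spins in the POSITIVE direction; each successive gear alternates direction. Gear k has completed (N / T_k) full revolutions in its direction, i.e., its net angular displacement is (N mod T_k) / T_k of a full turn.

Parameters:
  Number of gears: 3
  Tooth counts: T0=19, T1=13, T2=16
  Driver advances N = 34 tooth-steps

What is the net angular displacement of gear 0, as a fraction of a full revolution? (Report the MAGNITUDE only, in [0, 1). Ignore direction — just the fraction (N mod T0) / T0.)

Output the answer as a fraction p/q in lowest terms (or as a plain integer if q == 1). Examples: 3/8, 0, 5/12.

Chain of 3 gears, tooth counts: [19, 13, 16]
  gear 0: T0=19, direction=positive, advance = 34 mod 19 = 15 teeth = 15/19 turn
  gear 1: T1=13, direction=negative, advance = 34 mod 13 = 8 teeth = 8/13 turn
  gear 2: T2=16, direction=positive, advance = 34 mod 16 = 2 teeth = 2/16 turn
Gear 0: 34 mod 19 = 15
Fraction = 15 / 19 = 15/19 (gcd(15,19)=1) = 15/19

Answer: 15/19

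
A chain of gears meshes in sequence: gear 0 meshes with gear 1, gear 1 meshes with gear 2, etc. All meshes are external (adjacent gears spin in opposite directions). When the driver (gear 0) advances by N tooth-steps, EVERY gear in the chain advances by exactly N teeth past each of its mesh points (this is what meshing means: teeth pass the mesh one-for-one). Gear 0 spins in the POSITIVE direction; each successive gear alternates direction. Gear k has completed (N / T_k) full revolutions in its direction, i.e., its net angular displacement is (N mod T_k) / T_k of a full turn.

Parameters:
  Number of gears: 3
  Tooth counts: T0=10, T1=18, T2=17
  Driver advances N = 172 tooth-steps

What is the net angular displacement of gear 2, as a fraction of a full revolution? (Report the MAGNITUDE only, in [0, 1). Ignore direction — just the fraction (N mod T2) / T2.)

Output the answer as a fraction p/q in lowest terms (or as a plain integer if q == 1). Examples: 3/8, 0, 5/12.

Answer: 2/17

Derivation:
Chain of 3 gears, tooth counts: [10, 18, 17]
  gear 0: T0=10, direction=positive, advance = 172 mod 10 = 2 teeth = 2/10 turn
  gear 1: T1=18, direction=negative, advance = 172 mod 18 = 10 teeth = 10/18 turn
  gear 2: T2=17, direction=positive, advance = 172 mod 17 = 2 teeth = 2/17 turn
Gear 2: 172 mod 17 = 2
Fraction = 2 / 17 = 2/17 (gcd(2,17)=1) = 2/17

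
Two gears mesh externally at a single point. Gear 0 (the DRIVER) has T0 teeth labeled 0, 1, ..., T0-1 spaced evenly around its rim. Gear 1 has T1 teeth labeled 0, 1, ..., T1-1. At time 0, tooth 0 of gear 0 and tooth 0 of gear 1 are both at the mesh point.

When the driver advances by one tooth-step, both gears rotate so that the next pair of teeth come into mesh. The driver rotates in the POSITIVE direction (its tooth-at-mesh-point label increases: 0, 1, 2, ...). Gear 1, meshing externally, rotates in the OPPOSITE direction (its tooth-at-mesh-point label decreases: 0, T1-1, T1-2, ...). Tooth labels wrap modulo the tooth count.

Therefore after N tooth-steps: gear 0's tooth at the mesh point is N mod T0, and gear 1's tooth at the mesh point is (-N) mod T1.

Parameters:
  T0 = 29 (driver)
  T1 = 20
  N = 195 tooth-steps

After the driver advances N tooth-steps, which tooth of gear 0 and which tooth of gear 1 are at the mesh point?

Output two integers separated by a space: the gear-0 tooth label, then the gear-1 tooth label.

Answer: 21 5

Derivation:
Gear 0 (driver, T0=29): tooth at mesh = N mod T0
  195 = 6 * 29 + 21, so 195 mod 29 = 21
  gear 0 tooth = 21
Gear 1 (driven, T1=20): tooth at mesh = (-N) mod T1
  195 = 9 * 20 + 15, so 195 mod 20 = 15
  (-195) mod 20 = (-15) mod 20 = 20 - 15 = 5
Mesh after 195 steps: gear-0 tooth 21 meets gear-1 tooth 5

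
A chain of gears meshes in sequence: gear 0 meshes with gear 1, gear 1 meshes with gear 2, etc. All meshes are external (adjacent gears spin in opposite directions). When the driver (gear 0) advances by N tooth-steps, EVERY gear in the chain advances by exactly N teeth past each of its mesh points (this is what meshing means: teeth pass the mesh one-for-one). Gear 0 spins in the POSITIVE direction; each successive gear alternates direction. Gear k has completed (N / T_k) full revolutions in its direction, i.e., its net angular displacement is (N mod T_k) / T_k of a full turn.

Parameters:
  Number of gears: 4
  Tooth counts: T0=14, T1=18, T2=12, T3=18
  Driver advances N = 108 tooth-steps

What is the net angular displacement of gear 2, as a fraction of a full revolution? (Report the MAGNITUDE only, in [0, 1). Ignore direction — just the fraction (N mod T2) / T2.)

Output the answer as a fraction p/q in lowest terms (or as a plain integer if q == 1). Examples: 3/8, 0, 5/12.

Chain of 4 gears, tooth counts: [14, 18, 12, 18]
  gear 0: T0=14, direction=positive, advance = 108 mod 14 = 10 teeth = 10/14 turn
  gear 1: T1=18, direction=negative, advance = 108 mod 18 = 0 teeth = 0/18 turn
  gear 2: T2=12, direction=positive, advance = 108 mod 12 = 0 teeth = 0/12 turn
  gear 3: T3=18, direction=negative, advance = 108 mod 18 = 0 teeth = 0/18 turn
Gear 2: 108 mod 12 = 0
Fraction = 0 / 12 = 0/1 (gcd(0,12)=12) = 0

Answer: 0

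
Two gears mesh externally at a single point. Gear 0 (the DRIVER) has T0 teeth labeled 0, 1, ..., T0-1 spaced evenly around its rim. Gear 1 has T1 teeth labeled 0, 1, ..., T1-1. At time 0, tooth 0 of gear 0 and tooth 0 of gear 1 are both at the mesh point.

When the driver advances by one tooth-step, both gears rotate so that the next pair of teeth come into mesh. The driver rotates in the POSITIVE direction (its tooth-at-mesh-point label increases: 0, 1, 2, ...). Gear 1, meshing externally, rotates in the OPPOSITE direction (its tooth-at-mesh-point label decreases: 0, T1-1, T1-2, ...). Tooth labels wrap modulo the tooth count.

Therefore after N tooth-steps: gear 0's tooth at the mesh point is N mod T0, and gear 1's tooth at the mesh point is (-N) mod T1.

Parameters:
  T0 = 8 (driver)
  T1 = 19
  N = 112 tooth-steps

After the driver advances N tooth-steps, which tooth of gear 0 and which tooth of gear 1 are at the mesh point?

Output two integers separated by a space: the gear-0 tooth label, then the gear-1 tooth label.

Gear 0 (driver, T0=8): tooth at mesh = N mod T0
  112 = 14 * 8 + 0, so 112 mod 8 = 0
  gear 0 tooth = 0
Gear 1 (driven, T1=19): tooth at mesh = (-N) mod T1
  112 = 5 * 19 + 17, so 112 mod 19 = 17
  (-112) mod 19 = (-17) mod 19 = 19 - 17 = 2
Mesh after 112 steps: gear-0 tooth 0 meets gear-1 tooth 2

Answer: 0 2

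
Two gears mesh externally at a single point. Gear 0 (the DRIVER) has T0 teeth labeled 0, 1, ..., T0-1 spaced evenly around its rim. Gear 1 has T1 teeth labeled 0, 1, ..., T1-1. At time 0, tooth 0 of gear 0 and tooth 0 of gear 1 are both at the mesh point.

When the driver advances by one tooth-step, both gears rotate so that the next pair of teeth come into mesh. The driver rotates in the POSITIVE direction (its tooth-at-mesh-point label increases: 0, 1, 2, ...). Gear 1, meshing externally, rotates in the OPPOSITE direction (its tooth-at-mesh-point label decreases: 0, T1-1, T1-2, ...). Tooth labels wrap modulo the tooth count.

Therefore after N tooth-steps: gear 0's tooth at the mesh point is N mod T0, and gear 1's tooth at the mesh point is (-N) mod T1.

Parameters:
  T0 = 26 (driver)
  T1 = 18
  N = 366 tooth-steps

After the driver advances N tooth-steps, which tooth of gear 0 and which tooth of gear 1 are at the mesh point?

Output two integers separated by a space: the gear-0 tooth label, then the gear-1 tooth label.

Answer: 2 12

Derivation:
Gear 0 (driver, T0=26): tooth at mesh = N mod T0
  366 = 14 * 26 + 2, so 366 mod 26 = 2
  gear 0 tooth = 2
Gear 1 (driven, T1=18): tooth at mesh = (-N) mod T1
  366 = 20 * 18 + 6, so 366 mod 18 = 6
  (-366) mod 18 = (-6) mod 18 = 18 - 6 = 12
Mesh after 366 steps: gear-0 tooth 2 meets gear-1 tooth 12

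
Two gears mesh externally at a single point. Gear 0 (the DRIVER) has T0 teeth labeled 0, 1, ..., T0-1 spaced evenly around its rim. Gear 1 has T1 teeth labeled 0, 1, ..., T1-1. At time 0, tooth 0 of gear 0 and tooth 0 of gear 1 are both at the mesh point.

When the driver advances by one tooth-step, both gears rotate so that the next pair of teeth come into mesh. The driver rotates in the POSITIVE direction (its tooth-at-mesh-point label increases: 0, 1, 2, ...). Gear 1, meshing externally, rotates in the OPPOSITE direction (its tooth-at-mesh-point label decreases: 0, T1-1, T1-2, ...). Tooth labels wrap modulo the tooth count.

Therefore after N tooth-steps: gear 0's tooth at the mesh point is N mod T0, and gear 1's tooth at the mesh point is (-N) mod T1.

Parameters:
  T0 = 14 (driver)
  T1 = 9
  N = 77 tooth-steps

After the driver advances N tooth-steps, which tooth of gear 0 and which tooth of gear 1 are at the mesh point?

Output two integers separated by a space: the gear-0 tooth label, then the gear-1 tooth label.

Gear 0 (driver, T0=14): tooth at mesh = N mod T0
  77 = 5 * 14 + 7, so 77 mod 14 = 7
  gear 0 tooth = 7
Gear 1 (driven, T1=9): tooth at mesh = (-N) mod T1
  77 = 8 * 9 + 5, so 77 mod 9 = 5
  (-77) mod 9 = (-5) mod 9 = 9 - 5 = 4
Mesh after 77 steps: gear-0 tooth 7 meets gear-1 tooth 4

Answer: 7 4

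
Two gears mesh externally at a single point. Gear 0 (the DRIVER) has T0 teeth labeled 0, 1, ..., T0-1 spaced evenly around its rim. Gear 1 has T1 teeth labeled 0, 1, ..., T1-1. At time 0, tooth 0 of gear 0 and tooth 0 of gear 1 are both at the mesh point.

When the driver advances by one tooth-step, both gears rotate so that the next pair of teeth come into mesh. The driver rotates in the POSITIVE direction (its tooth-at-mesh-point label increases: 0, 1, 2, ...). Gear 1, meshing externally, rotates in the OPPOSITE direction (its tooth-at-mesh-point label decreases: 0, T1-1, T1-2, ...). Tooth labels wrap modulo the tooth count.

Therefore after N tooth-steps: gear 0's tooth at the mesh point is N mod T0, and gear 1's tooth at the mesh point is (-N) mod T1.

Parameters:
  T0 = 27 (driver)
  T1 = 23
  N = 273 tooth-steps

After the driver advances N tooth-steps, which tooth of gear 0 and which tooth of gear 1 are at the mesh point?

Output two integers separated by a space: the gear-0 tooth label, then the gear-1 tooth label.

Gear 0 (driver, T0=27): tooth at mesh = N mod T0
  273 = 10 * 27 + 3, so 273 mod 27 = 3
  gear 0 tooth = 3
Gear 1 (driven, T1=23): tooth at mesh = (-N) mod T1
  273 = 11 * 23 + 20, so 273 mod 23 = 20
  (-273) mod 23 = (-20) mod 23 = 23 - 20 = 3
Mesh after 273 steps: gear-0 tooth 3 meets gear-1 tooth 3

Answer: 3 3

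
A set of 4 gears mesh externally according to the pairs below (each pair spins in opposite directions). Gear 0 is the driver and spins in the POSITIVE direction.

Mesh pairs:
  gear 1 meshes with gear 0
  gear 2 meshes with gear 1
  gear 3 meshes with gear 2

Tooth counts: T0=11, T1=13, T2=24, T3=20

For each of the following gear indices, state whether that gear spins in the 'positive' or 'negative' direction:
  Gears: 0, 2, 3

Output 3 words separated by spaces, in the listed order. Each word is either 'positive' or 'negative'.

Answer: positive positive negative

Derivation:
Gear 0 (driver): positive (depth 0)
  gear 1: meshes with gear 0 -> depth 1 -> negative (opposite of gear 0)
  gear 2: meshes with gear 1 -> depth 2 -> positive (opposite of gear 1)
  gear 3: meshes with gear 2 -> depth 3 -> negative (opposite of gear 2)
Queried indices 0, 2, 3 -> positive, positive, negative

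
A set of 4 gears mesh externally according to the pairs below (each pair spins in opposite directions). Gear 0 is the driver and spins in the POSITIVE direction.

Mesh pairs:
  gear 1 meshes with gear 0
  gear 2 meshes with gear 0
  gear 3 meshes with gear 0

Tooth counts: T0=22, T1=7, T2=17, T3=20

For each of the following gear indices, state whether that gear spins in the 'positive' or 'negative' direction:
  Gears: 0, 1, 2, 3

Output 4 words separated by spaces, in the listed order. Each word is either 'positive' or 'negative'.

Answer: positive negative negative negative

Derivation:
Gear 0 (driver): positive (depth 0)
  gear 1: meshes with gear 0 -> depth 1 -> negative (opposite of gear 0)
  gear 2: meshes with gear 0 -> depth 1 -> negative (opposite of gear 0)
  gear 3: meshes with gear 0 -> depth 1 -> negative (opposite of gear 0)
Queried indices 0, 1, 2, 3 -> positive, negative, negative, negative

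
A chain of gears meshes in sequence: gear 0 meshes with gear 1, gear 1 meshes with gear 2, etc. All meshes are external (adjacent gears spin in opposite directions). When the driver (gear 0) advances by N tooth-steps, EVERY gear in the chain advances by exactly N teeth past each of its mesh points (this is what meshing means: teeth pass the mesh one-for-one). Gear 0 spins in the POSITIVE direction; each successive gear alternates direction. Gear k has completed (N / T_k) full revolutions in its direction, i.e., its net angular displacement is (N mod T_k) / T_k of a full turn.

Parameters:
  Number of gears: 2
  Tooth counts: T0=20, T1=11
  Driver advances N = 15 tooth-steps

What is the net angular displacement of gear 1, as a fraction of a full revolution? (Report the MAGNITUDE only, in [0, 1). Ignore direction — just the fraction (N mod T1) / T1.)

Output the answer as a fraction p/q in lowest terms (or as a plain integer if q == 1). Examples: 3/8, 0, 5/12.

Chain of 2 gears, tooth counts: [20, 11]
  gear 0: T0=20, direction=positive, advance = 15 mod 20 = 15 teeth = 15/20 turn
  gear 1: T1=11, direction=negative, advance = 15 mod 11 = 4 teeth = 4/11 turn
Gear 1: 15 mod 11 = 4
Fraction = 4 / 11 = 4/11 (gcd(4,11)=1) = 4/11

Answer: 4/11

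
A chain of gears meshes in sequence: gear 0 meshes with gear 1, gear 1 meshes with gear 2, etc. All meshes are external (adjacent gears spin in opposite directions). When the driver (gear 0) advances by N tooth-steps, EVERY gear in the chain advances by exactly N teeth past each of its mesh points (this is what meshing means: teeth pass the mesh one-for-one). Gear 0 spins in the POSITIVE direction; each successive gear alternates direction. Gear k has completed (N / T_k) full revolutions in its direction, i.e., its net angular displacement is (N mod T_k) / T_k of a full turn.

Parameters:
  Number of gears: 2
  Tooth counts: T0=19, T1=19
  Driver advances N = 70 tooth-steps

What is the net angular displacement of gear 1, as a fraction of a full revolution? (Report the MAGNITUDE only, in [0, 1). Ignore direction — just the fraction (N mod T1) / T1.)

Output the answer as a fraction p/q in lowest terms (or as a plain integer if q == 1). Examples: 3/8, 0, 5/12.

Chain of 2 gears, tooth counts: [19, 19]
  gear 0: T0=19, direction=positive, advance = 70 mod 19 = 13 teeth = 13/19 turn
  gear 1: T1=19, direction=negative, advance = 70 mod 19 = 13 teeth = 13/19 turn
Gear 1: 70 mod 19 = 13
Fraction = 13 / 19 = 13/19 (gcd(13,19)=1) = 13/19

Answer: 13/19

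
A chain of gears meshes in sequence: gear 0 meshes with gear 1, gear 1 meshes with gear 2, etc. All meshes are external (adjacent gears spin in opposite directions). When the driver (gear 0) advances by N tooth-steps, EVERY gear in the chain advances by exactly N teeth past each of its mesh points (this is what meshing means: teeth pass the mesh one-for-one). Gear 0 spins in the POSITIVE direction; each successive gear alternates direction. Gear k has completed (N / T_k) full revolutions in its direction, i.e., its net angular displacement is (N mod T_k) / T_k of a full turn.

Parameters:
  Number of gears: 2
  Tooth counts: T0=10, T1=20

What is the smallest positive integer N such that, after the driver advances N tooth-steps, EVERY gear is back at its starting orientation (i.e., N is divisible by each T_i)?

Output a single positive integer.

Gear k returns to start when N is a multiple of T_k.
All gears at start simultaneously when N is a common multiple of [10, 20]; the smallest such N is lcm(10, 20).
Start: lcm = T0 = 10
Fold in T1=20: gcd(10, 20) = 10; lcm(10, 20) = 10 * 20 / 10 = 200 / 10 = 20
Full cycle length = 20

Answer: 20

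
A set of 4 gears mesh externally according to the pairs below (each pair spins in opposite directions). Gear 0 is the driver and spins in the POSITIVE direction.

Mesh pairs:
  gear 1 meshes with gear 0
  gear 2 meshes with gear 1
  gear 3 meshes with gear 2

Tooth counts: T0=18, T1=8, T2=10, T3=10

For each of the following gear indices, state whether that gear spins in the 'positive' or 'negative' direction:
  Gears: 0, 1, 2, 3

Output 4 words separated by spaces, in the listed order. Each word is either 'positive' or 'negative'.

Answer: positive negative positive negative

Derivation:
Gear 0 (driver): positive (depth 0)
  gear 1: meshes with gear 0 -> depth 1 -> negative (opposite of gear 0)
  gear 2: meshes with gear 1 -> depth 2 -> positive (opposite of gear 1)
  gear 3: meshes with gear 2 -> depth 3 -> negative (opposite of gear 2)
Queried indices 0, 1, 2, 3 -> positive, negative, positive, negative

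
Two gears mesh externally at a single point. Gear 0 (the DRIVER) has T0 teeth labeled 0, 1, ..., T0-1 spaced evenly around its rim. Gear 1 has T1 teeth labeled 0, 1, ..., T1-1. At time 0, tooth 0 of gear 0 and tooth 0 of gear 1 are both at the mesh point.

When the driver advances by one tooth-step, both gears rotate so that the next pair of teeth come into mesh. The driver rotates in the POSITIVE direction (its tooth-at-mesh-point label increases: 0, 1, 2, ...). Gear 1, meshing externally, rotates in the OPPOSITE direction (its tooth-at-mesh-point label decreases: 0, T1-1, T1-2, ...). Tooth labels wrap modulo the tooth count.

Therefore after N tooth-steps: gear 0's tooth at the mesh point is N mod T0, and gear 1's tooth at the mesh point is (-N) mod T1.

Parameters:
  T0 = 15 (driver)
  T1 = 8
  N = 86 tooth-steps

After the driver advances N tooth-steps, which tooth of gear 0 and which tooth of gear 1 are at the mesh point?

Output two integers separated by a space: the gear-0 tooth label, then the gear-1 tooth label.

Gear 0 (driver, T0=15): tooth at mesh = N mod T0
  86 = 5 * 15 + 11, so 86 mod 15 = 11
  gear 0 tooth = 11
Gear 1 (driven, T1=8): tooth at mesh = (-N) mod T1
  86 = 10 * 8 + 6, so 86 mod 8 = 6
  (-86) mod 8 = (-6) mod 8 = 8 - 6 = 2
Mesh after 86 steps: gear-0 tooth 11 meets gear-1 tooth 2

Answer: 11 2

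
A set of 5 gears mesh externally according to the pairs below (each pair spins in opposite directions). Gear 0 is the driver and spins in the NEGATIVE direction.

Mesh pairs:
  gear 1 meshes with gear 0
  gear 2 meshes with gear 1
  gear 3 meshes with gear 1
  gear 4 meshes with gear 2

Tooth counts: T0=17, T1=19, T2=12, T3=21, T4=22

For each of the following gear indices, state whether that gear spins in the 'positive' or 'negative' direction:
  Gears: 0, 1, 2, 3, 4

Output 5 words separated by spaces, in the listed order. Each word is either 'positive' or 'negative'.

Gear 0 (driver): negative (depth 0)
  gear 1: meshes with gear 0 -> depth 1 -> positive (opposite of gear 0)
  gear 2: meshes with gear 1 -> depth 2 -> negative (opposite of gear 1)
  gear 3: meshes with gear 1 -> depth 2 -> negative (opposite of gear 1)
  gear 4: meshes with gear 2 -> depth 3 -> positive (opposite of gear 2)
Queried indices 0, 1, 2, 3, 4 -> negative, positive, negative, negative, positive

Answer: negative positive negative negative positive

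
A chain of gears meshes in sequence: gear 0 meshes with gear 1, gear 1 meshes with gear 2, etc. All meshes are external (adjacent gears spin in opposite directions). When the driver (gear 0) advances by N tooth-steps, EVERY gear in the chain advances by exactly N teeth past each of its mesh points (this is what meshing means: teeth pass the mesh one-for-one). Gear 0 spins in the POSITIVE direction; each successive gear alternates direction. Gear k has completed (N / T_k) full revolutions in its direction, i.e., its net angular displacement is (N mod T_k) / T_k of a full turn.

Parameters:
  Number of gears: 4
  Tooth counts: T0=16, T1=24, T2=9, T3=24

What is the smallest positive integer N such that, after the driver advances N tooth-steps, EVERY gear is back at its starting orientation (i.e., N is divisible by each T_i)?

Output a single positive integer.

Answer: 144

Derivation:
Gear k returns to start when N is a multiple of T_k.
All gears at start simultaneously when N is a common multiple of [16, 24, 9, 24]; the smallest such N is lcm(16, 24, 9, 24).
Start: lcm = T0 = 16
Fold in T1=24: gcd(16, 24) = 8; lcm(16, 24) = 16 * 24 / 8 = 384 / 8 = 48
Fold in T2=9: gcd(48, 9) = 3; lcm(48, 9) = 48 * 9 / 3 = 432 / 3 = 144
Fold in T3=24: gcd(144, 24) = 24; lcm(144, 24) = 144 * 24 / 24 = 3456 / 24 = 144
Full cycle length = 144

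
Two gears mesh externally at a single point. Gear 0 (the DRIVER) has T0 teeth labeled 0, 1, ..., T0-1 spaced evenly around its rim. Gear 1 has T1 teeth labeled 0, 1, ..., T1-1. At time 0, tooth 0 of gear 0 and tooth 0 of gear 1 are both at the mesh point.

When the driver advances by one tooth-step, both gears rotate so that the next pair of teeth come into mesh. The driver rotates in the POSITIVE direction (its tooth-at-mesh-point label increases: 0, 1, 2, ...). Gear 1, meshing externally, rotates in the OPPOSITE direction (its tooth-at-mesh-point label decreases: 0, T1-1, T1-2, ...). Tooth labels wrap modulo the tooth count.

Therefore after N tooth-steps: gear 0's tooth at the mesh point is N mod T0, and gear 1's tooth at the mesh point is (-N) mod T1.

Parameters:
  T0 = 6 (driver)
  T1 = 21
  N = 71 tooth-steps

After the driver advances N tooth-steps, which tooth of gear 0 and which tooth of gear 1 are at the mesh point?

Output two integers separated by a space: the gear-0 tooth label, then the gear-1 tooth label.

Answer: 5 13

Derivation:
Gear 0 (driver, T0=6): tooth at mesh = N mod T0
  71 = 11 * 6 + 5, so 71 mod 6 = 5
  gear 0 tooth = 5
Gear 1 (driven, T1=21): tooth at mesh = (-N) mod T1
  71 = 3 * 21 + 8, so 71 mod 21 = 8
  (-71) mod 21 = (-8) mod 21 = 21 - 8 = 13
Mesh after 71 steps: gear-0 tooth 5 meets gear-1 tooth 13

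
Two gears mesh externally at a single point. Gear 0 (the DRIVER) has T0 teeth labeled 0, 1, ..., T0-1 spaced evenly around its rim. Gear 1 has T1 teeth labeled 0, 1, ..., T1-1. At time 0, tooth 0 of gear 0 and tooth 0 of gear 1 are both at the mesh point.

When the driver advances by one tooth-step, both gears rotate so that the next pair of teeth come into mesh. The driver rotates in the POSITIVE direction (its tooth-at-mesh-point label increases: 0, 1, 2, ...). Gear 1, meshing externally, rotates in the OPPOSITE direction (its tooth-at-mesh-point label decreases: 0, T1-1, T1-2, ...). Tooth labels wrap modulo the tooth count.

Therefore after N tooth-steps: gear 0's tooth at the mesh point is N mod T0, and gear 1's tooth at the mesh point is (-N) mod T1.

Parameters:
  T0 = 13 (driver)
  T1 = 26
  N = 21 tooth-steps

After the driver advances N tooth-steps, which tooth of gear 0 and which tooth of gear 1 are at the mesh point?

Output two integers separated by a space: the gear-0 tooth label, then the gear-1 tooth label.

Gear 0 (driver, T0=13): tooth at mesh = N mod T0
  21 = 1 * 13 + 8, so 21 mod 13 = 8
  gear 0 tooth = 8
Gear 1 (driven, T1=26): tooth at mesh = (-N) mod T1
  21 = 0 * 26 + 21, so 21 mod 26 = 21
  (-21) mod 26 = (-21) mod 26 = 26 - 21 = 5
Mesh after 21 steps: gear-0 tooth 8 meets gear-1 tooth 5

Answer: 8 5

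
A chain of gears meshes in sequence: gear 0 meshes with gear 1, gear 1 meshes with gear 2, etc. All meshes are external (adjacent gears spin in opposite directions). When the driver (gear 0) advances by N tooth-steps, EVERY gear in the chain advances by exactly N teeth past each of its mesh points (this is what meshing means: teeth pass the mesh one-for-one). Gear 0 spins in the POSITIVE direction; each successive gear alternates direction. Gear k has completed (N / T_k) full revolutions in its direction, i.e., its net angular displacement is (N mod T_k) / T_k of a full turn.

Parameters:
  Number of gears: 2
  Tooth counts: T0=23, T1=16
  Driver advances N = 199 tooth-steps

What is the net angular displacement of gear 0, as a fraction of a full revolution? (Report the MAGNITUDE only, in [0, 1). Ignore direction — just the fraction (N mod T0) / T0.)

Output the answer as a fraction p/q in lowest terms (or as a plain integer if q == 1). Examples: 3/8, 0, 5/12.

Chain of 2 gears, tooth counts: [23, 16]
  gear 0: T0=23, direction=positive, advance = 199 mod 23 = 15 teeth = 15/23 turn
  gear 1: T1=16, direction=negative, advance = 199 mod 16 = 7 teeth = 7/16 turn
Gear 0: 199 mod 23 = 15
Fraction = 15 / 23 = 15/23 (gcd(15,23)=1) = 15/23

Answer: 15/23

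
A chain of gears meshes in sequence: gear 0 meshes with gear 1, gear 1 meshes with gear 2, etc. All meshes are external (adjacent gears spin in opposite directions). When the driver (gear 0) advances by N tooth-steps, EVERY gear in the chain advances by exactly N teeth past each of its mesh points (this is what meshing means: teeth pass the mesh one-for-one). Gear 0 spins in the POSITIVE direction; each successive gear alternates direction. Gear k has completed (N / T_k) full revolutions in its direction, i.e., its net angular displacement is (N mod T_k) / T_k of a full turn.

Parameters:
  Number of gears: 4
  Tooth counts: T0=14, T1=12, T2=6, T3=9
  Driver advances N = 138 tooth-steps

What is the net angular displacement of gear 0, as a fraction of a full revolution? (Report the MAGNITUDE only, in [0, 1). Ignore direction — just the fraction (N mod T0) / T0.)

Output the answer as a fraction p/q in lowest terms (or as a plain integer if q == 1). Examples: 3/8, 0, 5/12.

Chain of 4 gears, tooth counts: [14, 12, 6, 9]
  gear 0: T0=14, direction=positive, advance = 138 mod 14 = 12 teeth = 12/14 turn
  gear 1: T1=12, direction=negative, advance = 138 mod 12 = 6 teeth = 6/12 turn
  gear 2: T2=6, direction=positive, advance = 138 mod 6 = 0 teeth = 0/6 turn
  gear 3: T3=9, direction=negative, advance = 138 mod 9 = 3 teeth = 3/9 turn
Gear 0: 138 mod 14 = 12
Fraction = 12 / 14 = 6/7 (gcd(12,14)=2) = 6/7

Answer: 6/7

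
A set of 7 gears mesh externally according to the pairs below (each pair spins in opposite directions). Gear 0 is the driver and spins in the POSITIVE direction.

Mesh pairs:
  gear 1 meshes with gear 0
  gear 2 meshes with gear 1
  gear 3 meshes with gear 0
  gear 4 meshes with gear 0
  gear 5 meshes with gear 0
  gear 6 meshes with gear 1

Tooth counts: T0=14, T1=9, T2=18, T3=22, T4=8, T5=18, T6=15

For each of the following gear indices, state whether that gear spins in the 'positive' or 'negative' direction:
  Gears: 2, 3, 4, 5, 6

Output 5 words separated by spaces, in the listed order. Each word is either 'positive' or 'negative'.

Answer: positive negative negative negative positive

Derivation:
Gear 0 (driver): positive (depth 0)
  gear 1: meshes with gear 0 -> depth 1 -> negative (opposite of gear 0)
  gear 2: meshes with gear 1 -> depth 2 -> positive (opposite of gear 1)
  gear 3: meshes with gear 0 -> depth 1 -> negative (opposite of gear 0)
  gear 4: meshes with gear 0 -> depth 1 -> negative (opposite of gear 0)
  gear 5: meshes with gear 0 -> depth 1 -> negative (opposite of gear 0)
  gear 6: meshes with gear 1 -> depth 2 -> positive (opposite of gear 1)
Queried indices 2, 3, 4, 5, 6 -> positive, negative, negative, negative, positive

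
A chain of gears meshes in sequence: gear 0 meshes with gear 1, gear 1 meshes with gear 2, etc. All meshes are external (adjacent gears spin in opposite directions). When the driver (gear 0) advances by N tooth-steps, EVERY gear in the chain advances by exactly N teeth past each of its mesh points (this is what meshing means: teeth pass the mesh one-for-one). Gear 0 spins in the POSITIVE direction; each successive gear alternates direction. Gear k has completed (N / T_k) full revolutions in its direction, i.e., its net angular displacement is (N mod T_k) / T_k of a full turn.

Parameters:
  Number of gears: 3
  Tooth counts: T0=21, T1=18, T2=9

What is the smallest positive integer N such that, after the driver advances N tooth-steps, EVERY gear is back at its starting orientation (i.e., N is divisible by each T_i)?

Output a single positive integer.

Gear k returns to start when N is a multiple of T_k.
All gears at start simultaneously when N is a common multiple of [21, 18, 9]; the smallest such N is lcm(21, 18, 9).
Start: lcm = T0 = 21
Fold in T1=18: gcd(21, 18) = 3; lcm(21, 18) = 21 * 18 / 3 = 378 / 3 = 126
Fold in T2=9: gcd(126, 9) = 9; lcm(126, 9) = 126 * 9 / 9 = 1134 / 9 = 126
Full cycle length = 126

Answer: 126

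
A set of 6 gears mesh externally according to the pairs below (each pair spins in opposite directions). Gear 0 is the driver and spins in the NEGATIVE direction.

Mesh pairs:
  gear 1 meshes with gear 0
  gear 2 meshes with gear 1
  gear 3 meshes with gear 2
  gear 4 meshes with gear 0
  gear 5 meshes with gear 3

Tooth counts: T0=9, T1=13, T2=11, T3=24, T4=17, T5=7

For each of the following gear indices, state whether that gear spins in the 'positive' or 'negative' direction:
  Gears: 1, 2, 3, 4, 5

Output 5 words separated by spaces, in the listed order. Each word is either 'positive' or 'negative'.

Gear 0 (driver): negative (depth 0)
  gear 1: meshes with gear 0 -> depth 1 -> positive (opposite of gear 0)
  gear 2: meshes with gear 1 -> depth 2 -> negative (opposite of gear 1)
  gear 3: meshes with gear 2 -> depth 3 -> positive (opposite of gear 2)
  gear 4: meshes with gear 0 -> depth 1 -> positive (opposite of gear 0)
  gear 5: meshes with gear 3 -> depth 4 -> negative (opposite of gear 3)
Queried indices 1, 2, 3, 4, 5 -> positive, negative, positive, positive, negative

Answer: positive negative positive positive negative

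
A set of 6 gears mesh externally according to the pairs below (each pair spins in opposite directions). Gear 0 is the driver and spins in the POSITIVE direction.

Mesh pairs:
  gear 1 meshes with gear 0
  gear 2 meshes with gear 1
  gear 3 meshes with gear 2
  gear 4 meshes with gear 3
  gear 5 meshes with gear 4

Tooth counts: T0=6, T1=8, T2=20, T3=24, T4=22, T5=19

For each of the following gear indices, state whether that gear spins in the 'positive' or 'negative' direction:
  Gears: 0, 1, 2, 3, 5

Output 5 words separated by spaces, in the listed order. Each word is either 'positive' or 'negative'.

Gear 0 (driver): positive (depth 0)
  gear 1: meshes with gear 0 -> depth 1 -> negative (opposite of gear 0)
  gear 2: meshes with gear 1 -> depth 2 -> positive (opposite of gear 1)
  gear 3: meshes with gear 2 -> depth 3 -> negative (opposite of gear 2)
  gear 4: meshes with gear 3 -> depth 4 -> positive (opposite of gear 3)
  gear 5: meshes with gear 4 -> depth 5 -> negative (opposite of gear 4)
Queried indices 0, 1, 2, 3, 5 -> positive, negative, positive, negative, negative

Answer: positive negative positive negative negative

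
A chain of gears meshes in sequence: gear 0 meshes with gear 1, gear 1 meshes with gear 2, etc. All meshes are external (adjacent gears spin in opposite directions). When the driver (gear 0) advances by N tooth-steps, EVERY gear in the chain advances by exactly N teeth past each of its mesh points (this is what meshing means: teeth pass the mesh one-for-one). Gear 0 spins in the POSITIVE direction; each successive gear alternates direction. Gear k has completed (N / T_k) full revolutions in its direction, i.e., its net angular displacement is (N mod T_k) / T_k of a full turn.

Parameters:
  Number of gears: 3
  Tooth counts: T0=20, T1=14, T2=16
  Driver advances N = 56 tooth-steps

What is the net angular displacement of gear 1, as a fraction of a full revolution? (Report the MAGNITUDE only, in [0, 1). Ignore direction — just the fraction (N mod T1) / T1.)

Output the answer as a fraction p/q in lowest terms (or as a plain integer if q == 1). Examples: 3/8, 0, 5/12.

Chain of 3 gears, tooth counts: [20, 14, 16]
  gear 0: T0=20, direction=positive, advance = 56 mod 20 = 16 teeth = 16/20 turn
  gear 1: T1=14, direction=negative, advance = 56 mod 14 = 0 teeth = 0/14 turn
  gear 2: T2=16, direction=positive, advance = 56 mod 16 = 8 teeth = 8/16 turn
Gear 1: 56 mod 14 = 0
Fraction = 0 / 14 = 0/1 (gcd(0,14)=14) = 0

Answer: 0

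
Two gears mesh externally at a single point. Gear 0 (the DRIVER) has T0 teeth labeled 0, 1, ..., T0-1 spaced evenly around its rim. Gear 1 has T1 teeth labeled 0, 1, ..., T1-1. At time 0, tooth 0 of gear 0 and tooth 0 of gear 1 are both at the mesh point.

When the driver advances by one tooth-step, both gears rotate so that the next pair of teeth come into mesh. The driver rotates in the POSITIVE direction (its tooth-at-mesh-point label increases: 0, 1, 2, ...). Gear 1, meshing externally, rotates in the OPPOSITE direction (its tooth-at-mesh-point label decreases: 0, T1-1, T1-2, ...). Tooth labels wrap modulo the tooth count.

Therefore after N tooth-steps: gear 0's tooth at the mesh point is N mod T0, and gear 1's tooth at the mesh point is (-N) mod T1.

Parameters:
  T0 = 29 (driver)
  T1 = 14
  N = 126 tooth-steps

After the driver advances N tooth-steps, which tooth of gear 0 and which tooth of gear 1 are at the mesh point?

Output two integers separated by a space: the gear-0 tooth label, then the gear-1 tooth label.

Gear 0 (driver, T0=29): tooth at mesh = N mod T0
  126 = 4 * 29 + 10, so 126 mod 29 = 10
  gear 0 tooth = 10
Gear 1 (driven, T1=14): tooth at mesh = (-N) mod T1
  126 = 9 * 14 + 0, so 126 mod 14 = 0
  (-126) mod 14 = 0
Mesh after 126 steps: gear-0 tooth 10 meets gear-1 tooth 0

Answer: 10 0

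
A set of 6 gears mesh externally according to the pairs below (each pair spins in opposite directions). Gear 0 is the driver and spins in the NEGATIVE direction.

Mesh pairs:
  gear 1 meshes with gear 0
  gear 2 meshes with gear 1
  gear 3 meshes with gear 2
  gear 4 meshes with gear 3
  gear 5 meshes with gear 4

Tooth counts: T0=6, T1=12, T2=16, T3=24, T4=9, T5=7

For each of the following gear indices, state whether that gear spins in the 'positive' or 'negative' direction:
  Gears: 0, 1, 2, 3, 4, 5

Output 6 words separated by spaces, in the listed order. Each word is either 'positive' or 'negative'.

Answer: negative positive negative positive negative positive

Derivation:
Gear 0 (driver): negative (depth 0)
  gear 1: meshes with gear 0 -> depth 1 -> positive (opposite of gear 0)
  gear 2: meshes with gear 1 -> depth 2 -> negative (opposite of gear 1)
  gear 3: meshes with gear 2 -> depth 3 -> positive (opposite of gear 2)
  gear 4: meshes with gear 3 -> depth 4 -> negative (opposite of gear 3)
  gear 5: meshes with gear 4 -> depth 5 -> positive (opposite of gear 4)
Queried indices 0, 1, 2, 3, 4, 5 -> negative, positive, negative, positive, negative, positive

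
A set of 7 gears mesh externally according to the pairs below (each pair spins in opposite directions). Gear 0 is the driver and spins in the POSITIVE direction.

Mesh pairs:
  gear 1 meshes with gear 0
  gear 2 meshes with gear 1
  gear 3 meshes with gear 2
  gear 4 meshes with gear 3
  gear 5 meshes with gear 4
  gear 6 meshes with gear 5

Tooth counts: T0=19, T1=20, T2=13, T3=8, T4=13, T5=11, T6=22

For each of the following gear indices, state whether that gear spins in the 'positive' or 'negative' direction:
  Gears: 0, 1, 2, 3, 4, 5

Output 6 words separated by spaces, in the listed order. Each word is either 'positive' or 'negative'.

Gear 0 (driver): positive (depth 0)
  gear 1: meshes with gear 0 -> depth 1 -> negative (opposite of gear 0)
  gear 2: meshes with gear 1 -> depth 2 -> positive (opposite of gear 1)
  gear 3: meshes with gear 2 -> depth 3 -> negative (opposite of gear 2)
  gear 4: meshes with gear 3 -> depth 4 -> positive (opposite of gear 3)
  gear 5: meshes with gear 4 -> depth 5 -> negative (opposite of gear 4)
  gear 6: meshes with gear 5 -> depth 6 -> positive (opposite of gear 5)
Queried indices 0, 1, 2, 3, 4, 5 -> positive, negative, positive, negative, positive, negative

Answer: positive negative positive negative positive negative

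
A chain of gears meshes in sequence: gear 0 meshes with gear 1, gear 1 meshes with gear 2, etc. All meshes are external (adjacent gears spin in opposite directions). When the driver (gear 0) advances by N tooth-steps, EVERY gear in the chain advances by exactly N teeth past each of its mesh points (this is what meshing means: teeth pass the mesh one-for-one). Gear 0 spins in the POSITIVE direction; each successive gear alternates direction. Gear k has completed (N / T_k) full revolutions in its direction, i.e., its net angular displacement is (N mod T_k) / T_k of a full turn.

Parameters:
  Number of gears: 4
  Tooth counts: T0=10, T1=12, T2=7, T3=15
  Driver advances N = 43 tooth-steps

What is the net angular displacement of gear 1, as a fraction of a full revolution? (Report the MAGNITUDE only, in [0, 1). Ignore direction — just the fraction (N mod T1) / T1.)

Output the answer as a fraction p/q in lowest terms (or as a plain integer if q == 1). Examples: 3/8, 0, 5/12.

Answer: 7/12

Derivation:
Chain of 4 gears, tooth counts: [10, 12, 7, 15]
  gear 0: T0=10, direction=positive, advance = 43 mod 10 = 3 teeth = 3/10 turn
  gear 1: T1=12, direction=negative, advance = 43 mod 12 = 7 teeth = 7/12 turn
  gear 2: T2=7, direction=positive, advance = 43 mod 7 = 1 teeth = 1/7 turn
  gear 3: T3=15, direction=negative, advance = 43 mod 15 = 13 teeth = 13/15 turn
Gear 1: 43 mod 12 = 7
Fraction = 7 / 12 = 7/12 (gcd(7,12)=1) = 7/12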